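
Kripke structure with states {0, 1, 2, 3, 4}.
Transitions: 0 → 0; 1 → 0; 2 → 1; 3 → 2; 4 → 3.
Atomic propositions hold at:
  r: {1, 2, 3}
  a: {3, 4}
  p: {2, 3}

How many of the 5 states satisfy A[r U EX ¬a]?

Sat(¬a) = {0, 1, 2}
Sat(EX ¬a) = {s : some successor in {0, 1, 2}} = {0, 1, 2, 3}
A[r U EX ¬a]: least fixpoint, start Z0 = Sat(EX ¬a) = {0, 1, 2, 3}, add states in Sat(r) with every successor in Z. Already a fixed point.
Sat(A[r U EX ¬a]) = {0, 1, 2, 3}
|Sat(A[r U EX ¬a])| = |{0, 1, 2, 3}| = 4.

4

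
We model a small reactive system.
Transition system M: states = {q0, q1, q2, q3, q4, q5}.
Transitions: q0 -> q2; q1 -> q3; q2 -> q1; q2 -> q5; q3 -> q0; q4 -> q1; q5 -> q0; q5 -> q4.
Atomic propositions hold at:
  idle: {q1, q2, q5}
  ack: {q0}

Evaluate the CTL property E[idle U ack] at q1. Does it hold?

E[idle U ack]: least fixpoint, start Z0 = Sat(ack) = {q0}, add states in Sat(idle) with some successor in Z. Z1 = {q0, q5}; Z2 = {q0, q2, q5}; fixed.
Sat(E[idle U ack]) = {q0, q2, q5}
q1 ∉ Sat(E[idle U ack]) = {q0, q2, q5}, so the formula does not hold at q1.

No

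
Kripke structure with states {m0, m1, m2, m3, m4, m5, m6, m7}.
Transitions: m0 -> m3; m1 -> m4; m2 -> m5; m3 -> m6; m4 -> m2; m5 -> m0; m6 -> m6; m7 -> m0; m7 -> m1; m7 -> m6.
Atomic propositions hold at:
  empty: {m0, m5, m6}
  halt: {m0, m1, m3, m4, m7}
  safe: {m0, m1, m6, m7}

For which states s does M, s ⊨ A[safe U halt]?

{m0, m1, m3, m4, m7}

A[safe U halt]: least fixpoint, start Z0 = Sat(halt) = {m0, m1, m3, m4, m7}, add states in Sat(safe) with every successor in Z. Already a fixed point.
Sat(A[safe U halt]) = {m0, m1, m3, m4, m7}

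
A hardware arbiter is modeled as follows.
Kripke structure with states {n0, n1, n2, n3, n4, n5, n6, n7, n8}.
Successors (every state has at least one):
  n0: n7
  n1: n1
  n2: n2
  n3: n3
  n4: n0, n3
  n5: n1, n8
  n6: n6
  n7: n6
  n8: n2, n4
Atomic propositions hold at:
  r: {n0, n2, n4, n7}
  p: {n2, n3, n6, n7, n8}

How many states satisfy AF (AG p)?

7

AG p: greatest fixpoint, start Z0 = {n2, n3, n6, n7, n8}, keep only states in Sat with every successor in Z. Z1 = {n2, n3, n6, n7}; fixed.
Sat(AG p) = {n2, n3, n6, n7}
AF (AG p): least fixpoint, start Z0 = {n2, n3, n6, n7}, add states with every successor in Z. Z1 = {n0, n2, n3, n6, n7}; Z2 = {n0, n2, n3, n4, n6, n7}; Z3 = {n0, n2, n3, n4, n6, n7, n8}; fixed.
Sat(AF (AG p)) = {n0, n2, n3, n4, n6, n7, n8}
|Sat(AF (AG p))| = |{n0, n2, n3, n4, n6, n7, n8}| = 7.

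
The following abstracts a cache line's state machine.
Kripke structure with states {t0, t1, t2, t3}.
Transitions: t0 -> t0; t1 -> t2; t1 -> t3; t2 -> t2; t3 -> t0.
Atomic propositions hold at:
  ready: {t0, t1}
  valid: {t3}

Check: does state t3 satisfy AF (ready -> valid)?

Yes

Sat(ready -> valid) = {t2, t3}
AF (ready -> valid): least fixpoint, start Z0 = {t2, t3}, add states with every successor in Z. Z1 = {t1, t2, t3}; fixed.
Sat(AF (ready -> valid)) = {t1, t2, t3}
t3 ∈ Sat(AF (ready -> valid)) = {t1, t2, t3}, so the formula holds at t3.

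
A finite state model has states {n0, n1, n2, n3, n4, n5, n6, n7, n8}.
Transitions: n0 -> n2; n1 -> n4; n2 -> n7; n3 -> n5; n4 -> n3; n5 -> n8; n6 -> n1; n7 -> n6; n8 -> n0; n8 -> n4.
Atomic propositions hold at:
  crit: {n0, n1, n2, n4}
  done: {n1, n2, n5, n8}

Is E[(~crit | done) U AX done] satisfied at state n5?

Sat(~crit) = {n3, n5, n6, n7, n8}
Sat(~crit | done) = {n1, n2, n3, n5, n6, n7, n8}
Sat(AX done) = {s : every successor in {n1, n2, n5, n8}} = {n0, n3, n5, n6}
E[(~crit | done) U AX done]: least fixpoint, start Z0 = Sat(AX done) = {n0, n3, n5, n6}, add states in Sat(~crit | done) with some successor in Z. Z1 = {n0, n3, n5, n6, n7, n8}; Z2 = {n0, n2, n3, n5, n6, n7, n8}; fixed.
Sat(E[(~crit | done) U AX done]) = {n0, n2, n3, n5, n6, n7, n8}
n5 ∈ Sat(E[(~crit | done) U AX done]) = {n0, n2, n3, n5, n6, n7, n8}, so the formula holds at n5.

Yes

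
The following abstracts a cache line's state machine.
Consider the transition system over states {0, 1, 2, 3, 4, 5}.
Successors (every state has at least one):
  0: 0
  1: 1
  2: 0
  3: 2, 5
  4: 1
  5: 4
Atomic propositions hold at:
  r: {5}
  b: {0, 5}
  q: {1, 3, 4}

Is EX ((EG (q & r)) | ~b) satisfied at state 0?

No

Sat(q & r) = ∅
EG (q & r): greatest fixpoint, start Z0 = ∅, keep only states in Sat with some successor in Z. Already a fixed point.
Sat(EG (q & r)) = ∅
Sat(~b) = {1, 2, 3, 4}
Sat((EG (q & r)) | ~b) = {1, 2, 3, 4}
Sat(EX ((EG (q & r)) | ~b)) = {s : some successor in {1, 2, 3, 4}} = {1, 3, 4, 5}
0 ∉ Sat(EX ((EG (q & r)) | ~b)) = {1, 3, 4, 5}, so the formula does not hold at 0.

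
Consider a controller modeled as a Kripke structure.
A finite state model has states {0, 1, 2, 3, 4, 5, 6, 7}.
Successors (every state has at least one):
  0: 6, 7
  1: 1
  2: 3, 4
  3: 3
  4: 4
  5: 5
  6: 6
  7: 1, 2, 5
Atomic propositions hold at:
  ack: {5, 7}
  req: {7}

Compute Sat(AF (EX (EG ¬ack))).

Sat(¬ack) = {0, 1, 2, 3, 4, 6}
EG ¬ack: greatest fixpoint, start Z0 = {0, 1, 2, 3, 4, 6}, keep only states in Sat with some successor in Z. Already a fixed point.
Sat(EG ¬ack) = {0, 1, 2, 3, 4, 6}
Sat(EX (EG ¬ack)) = {s : some successor in {0, 1, 2, 3, 4, 6}} = {0, 1, 2, 3, 4, 6, 7}
AF (EX (EG ¬ack)): least fixpoint, start Z0 = {0, 1, 2, 3, 4, 6, 7}, add states with every successor in Z. Already a fixed point.
Sat(AF (EX (EG ¬ack))) = {0, 1, 2, 3, 4, 6, 7}

{0, 1, 2, 3, 4, 6, 7}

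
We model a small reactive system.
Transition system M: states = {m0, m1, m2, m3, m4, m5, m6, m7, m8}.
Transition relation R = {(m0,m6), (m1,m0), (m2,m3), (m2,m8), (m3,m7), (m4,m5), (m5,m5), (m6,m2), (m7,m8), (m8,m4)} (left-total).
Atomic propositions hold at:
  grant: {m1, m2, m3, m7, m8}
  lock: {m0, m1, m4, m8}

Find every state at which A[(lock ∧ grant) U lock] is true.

Sat(lock ∧ grant) = {m1, m8}
A[(lock ∧ grant) U lock]: least fixpoint, start Z0 = Sat(lock) = {m0, m1, m4, m8}, add states in Sat(lock ∧ grant) with every successor in Z. Already a fixed point.
Sat(A[(lock ∧ grant) U lock]) = {m0, m1, m4, m8}

{m0, m1, m4, m8}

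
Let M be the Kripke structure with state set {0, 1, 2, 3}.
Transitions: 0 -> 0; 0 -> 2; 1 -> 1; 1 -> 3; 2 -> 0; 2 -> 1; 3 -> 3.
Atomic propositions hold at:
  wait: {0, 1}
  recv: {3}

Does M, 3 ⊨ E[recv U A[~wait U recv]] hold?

Sat(~wait) = {2, 3}
A[~wait U recv]: least fixpoint, start Z0 = Sat(recv) = {3}, add states in Sat(~wait) with every successor in Z. Already a fixed point.
Sat(A[~wait U recv]) = {3}
E[recv U A[~wait U recv]]: least fixpoint, start Z0 = Sat(A[~wait U recv]) = {3}, add states in Sat(recv) with some successor in Z. Already a fixed point.
Sat(E[recv U A[~wait U recv]]) = {3}
3 ∈ Sat(E[recv U A[~wait U recv]]) = {3}, so the formula holds at 3.

Yes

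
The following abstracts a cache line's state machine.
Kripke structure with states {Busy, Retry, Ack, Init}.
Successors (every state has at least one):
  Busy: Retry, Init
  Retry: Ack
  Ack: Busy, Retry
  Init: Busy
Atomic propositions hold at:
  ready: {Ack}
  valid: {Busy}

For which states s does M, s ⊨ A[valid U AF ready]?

AF ready: least fixpoint, start Z0 = {Ack}, add states with every successor in Z. Z1 = {Retry, Ack}; fixed.
Sat(AF ready) = {Retry, Ack}
A[valid U AF ready]: least fixpoint, start Z0 = Sat(AF ready) = {Retry, Ack}, add states in Sat(valid) with every successor in Z. Already a fixed point.
Sat(A[valid U AF ready]) = {Retry, Ack}

{Retry, Ack}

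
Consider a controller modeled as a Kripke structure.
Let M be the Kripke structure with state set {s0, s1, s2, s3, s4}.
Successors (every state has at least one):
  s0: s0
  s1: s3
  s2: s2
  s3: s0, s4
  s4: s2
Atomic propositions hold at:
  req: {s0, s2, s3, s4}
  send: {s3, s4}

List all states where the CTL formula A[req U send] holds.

{s3, s4}

A[req U send]: least fixpoint, start Z0 = Sat(send) = {s3, s4}, add states in Sat(req) with every successor in Z. Already a fixed point.
Sat(A[req U send]) = {s3, s4}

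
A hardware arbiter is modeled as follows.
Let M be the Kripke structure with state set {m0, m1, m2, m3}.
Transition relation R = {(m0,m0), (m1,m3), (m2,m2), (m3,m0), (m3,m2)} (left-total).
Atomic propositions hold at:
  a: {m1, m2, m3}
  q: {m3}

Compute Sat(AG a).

{m2}

AG a: greatest fixpoint, start Z0 = {m1, m2, m3}, keep only states in Sat with every successor in Z. Z1 = {m1, m2}; Z2 = {m2}; fixed.
Sat(AG a) = {m2}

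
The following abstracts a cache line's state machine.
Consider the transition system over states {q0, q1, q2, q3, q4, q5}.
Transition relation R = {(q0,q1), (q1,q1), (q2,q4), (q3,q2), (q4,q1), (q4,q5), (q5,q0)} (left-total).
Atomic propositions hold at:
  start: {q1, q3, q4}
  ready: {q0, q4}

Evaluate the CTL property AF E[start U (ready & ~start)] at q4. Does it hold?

Sat(~start) = {q0, q2, q5}
Sat(ready & ~start) = {q0}
E[start U (ready & ~start)]: least fixpoint, start Z0 = Sat((ready & ~start)) = {q0}, add states in Sat(start) with some successor in Z. Already a fixed point.
Sat(E[start U (ready & ~start)]) = {q0}
AF E[start U (ready & ~start)]: least fixpoint, start Z0 = {q0}, add states with every successor in Z. Z1 = {q0, q5}; fixed.
Sat(AF E[start U (ready & ~start)]) = {q0, q5}
q4 ∉ Sat(AF E[start U (ready & ~start)]) = {q0, q5}, so the formula does not hold at q4.

No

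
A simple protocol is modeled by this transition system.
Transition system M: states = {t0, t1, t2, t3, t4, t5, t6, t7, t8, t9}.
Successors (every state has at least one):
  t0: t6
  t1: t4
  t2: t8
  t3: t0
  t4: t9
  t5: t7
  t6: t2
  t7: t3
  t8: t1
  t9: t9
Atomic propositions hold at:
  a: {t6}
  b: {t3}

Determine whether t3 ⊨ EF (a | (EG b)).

Yes

EG b: greatest fixpoint, start Z0 = {t3}, keep only states in Sat with some successor in Z. Z1 = ∅; fixed.
Sat(EG b) = ∅
Sat(a | (EG b)) = {t6}
EF (a | (EG b)): least fixpoint, start Z0 = {t6}, add states with some successor in Z. Z1 = {t0, t6}; Z2 = {t0, t3, t6}; Z3 = {t0, t3, t6, t7}; Z4 = {t0, t3, t5, t6, t7}; fixed.
Sat(EF (a | (EG b))) = {t0, t3, t5, t6, t7}
t3 ∈ Sat(EF (a | (EG b))) = {t0, t3, t5, t6, t7}, so the formula holds at t3.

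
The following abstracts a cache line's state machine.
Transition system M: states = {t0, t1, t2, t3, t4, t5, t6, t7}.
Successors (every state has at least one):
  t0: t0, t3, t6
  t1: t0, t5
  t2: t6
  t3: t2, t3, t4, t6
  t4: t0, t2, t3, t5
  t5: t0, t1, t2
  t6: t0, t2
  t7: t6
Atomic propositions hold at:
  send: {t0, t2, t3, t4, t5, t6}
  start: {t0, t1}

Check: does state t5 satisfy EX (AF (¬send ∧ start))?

Yes

Sat(¬send) = {t1, t7}
Sat(¬send ∧ start) = {t1}
AF (¬send ∧ start): least fixpoint, start Z0 = {t1}, add states with every successor in Z. Already a fixed point.
Sat(AF (¬send ∧ start)) = {t1}
Sat(EX (AF (¬send ∧ start))) = {s : some successor in {t1}} = {t5}
t5 ∈ Sat(EX (AF (¬send ∧ start))) = {t5}, so the formula holds at t5.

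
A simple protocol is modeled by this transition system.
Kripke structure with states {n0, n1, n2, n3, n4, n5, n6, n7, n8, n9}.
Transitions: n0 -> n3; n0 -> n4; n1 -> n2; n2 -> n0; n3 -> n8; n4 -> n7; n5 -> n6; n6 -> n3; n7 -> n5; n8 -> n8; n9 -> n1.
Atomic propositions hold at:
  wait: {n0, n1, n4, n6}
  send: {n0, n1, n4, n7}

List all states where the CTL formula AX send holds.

{n2, n4, n9}

Sat(AX send) = {s : every successor in {n0, n1, n4, n7}} = {n2, n4, n9}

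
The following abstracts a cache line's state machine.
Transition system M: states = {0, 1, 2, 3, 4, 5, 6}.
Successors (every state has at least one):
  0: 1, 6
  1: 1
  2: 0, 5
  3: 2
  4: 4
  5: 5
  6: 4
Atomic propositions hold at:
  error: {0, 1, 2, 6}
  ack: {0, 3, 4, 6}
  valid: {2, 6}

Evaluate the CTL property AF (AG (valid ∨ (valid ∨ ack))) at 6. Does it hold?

Sat(valid ∨ ack) = {0, 2, 3, 4, 6}
Sat(valid ∨ (valid ∨ ack)) = {0, 2, 3, 4, 6}
AG (valid ∨ (valid ∨ ack)): greatest fixpoint, start Z0 = {0, 2, 3, 4, 6}, keep only states in Sat with every successor in Z. Z1 = {3, 4, 6}; Z2 = {4, 6}; fixed.
Sat(AG (valid ∨ (valid ∨ ack))) = {4, 6}
AF (AG (valid ∨ (valid ∨ ack))): least fixpoint, start Z0 = {4, 6}, add states with every successor in Z. Already a fixed point.
Sat(AF (AG (valid ∨ (valid ∨ ack)))) = {4, 6}
6 ∈ Sat(AF (AG (valid ∨ (valid ∨ ack)))) = {4, 6}, so the formula holds at 6.

Yes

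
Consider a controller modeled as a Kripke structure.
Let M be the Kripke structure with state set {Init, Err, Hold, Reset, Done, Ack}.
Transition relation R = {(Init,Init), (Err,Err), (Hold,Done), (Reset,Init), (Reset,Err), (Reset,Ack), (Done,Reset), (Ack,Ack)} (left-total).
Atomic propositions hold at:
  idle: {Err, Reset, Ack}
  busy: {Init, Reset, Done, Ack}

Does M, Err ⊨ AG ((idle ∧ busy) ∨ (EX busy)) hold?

Sat(idle ∧ busy) = {Reset, Ack}
Sat(EX busy) = {s : some successor in {Init, Reset, Done, Ack}} = {Init, Hold, Reset, Done, Ack}
Sat((idle ∧ busy) ∨ (EX busy)) = {Init, Hold, Reset, Done, Ack}
AG ((idle ∧ busy) ∨ (EX busy)): greatest fixpoint, start Z0 = {Init, Hold, Reset, Done, Ack}, keep only states in Sat with every successor in Z. Z1 = {Init, Hold, Done, Ack}; Z2 = {Init, Hold, Ack}; Z3 = {Init, Ack}; fixed.
Sat(AG ((idle ∧ busy) ∨ (EX busy))) = {Init, Ack}
Err ∉ Sat(AG ((idle ∧ busy) ∨ (EX busy))) = {Init, Ack}, so the formula does not hold at Err.

No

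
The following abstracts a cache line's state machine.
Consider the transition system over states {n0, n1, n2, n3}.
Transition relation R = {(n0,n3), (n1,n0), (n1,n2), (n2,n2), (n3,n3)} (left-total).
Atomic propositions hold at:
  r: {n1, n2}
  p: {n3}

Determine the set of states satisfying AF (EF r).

EF r: least fixpoint, start Z0 = {n1, n2}, add states with some successor in Z. Already a fixed point.
Sat(EF r) = {n1, n2}
AF (EF r): least fixpoint, start Z0 = {n1, n2}, add states with every successor in Z. Already a fixed point.
Sat(AF (EF r)) = {n1, n2}

{n1, n2}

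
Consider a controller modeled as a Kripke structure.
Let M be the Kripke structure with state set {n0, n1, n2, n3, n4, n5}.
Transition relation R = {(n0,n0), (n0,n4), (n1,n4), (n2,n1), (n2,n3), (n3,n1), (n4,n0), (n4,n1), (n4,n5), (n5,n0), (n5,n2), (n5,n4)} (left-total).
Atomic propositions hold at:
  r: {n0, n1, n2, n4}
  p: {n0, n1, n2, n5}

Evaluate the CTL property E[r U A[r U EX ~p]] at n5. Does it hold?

Yes

Sat(~p) = {n3, n4}
Sat(EX ~p) = {s : some successor in {n3, n4}} = {n0, n1, n2, n5}
A[r U EX ~p]: least fixpoint, start Z0 = Sat(EX ~p) = {n0, n1, n2, n5}, add states in Sat(r) with every successor in Z. Z1 = {n0, n1, n2, n4, n5}; fixed.
Sat(A[r U EX ~p]) = {n0, n1, n2, n4, n5}
E[r U A[r U EX ~p]]: least fixpoint, start Z0 = Sat(A[r U EX ~p]) = {n0, n1, n2, n4, n5}, add states in Sat(r) with some successor in Z. Already a fixed point.
Sat(E[r U A[r U EX ~p]]) = {n0, n1, n2, n4, n5}
n5 ∈ Sat(E[r U A[r U EX ~p]]) = {n0, n1, n2, n4, n5}, so the formula holds at n5.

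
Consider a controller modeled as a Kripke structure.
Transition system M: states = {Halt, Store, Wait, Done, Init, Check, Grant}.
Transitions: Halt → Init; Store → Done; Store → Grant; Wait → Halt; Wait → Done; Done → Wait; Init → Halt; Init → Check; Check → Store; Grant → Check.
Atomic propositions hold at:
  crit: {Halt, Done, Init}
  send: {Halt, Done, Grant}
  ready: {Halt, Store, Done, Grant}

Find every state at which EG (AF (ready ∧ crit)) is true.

Sat(ready ∧ crit) = {Halt, Done}
AF (ready ∧ crit): least fixpoint, start Z0 = {Halt, Done}, add states with every successor in Z. Z1 = {Halt, Wait, Done}; fixed.
Sat(AF (ready ∧ crit)) = {Halt, Wait, Done}
EG (AF (ready ∧ crit)): greatest fixpoint, start Z0 = {Halt, Wait, Done}, keep only states in Sat with some successor in Z. Z1 = {Wait, Done}; fixed.
Sat(EG (AF (ready ∧ crit))) = {Wait, Done}

{Wait, Done}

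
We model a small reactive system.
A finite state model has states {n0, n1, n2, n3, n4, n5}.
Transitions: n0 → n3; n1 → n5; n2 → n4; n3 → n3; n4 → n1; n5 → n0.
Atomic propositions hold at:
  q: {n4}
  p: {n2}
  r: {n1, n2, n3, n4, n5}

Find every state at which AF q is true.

{n2, n4}

AF q: least fixpoint, start Z0 = {n4}, add states with every successor in Z. Z1 = {n2, n4}; fixed.
Sat(AF q) = {n2, n4}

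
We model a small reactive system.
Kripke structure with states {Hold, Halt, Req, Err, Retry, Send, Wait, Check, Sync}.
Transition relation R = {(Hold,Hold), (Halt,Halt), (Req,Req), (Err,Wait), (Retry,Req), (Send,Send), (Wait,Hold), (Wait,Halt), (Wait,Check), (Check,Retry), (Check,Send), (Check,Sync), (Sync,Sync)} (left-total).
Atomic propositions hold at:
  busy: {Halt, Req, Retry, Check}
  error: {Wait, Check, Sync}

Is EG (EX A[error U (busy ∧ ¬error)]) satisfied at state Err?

No

Sat(¬error) = {Hold, Halt, Req, Err, Retry, Send}
Sat(busy ∧ ¬error) = {Halt, Req, Retry}
A[error U (busy ∧ ¬error)]: least fixpoint, start Z0 = Sat((busy ∧ ¬error)) = {Halt, Req, Retry}, add states in Sat(error) with every successor in Z. Already a fixed point.
Sat(A[error U (busy ∧ ¬error)]) = {Halt, Req, Retry}
Sat(EX A[error U (busy ∧ ¬error)]) = {s : some successor in {Halt, Req, Retry}} = {Halt, Req, Retry, Wait, Check}
EG (EX A[error U (busy ∧ ¬error)]): greatest fixpoint, start Z0 = {Halt, Req, Retry, Wait, Check}, keep only states in Sat with some successor in Z. Already a fixed point.
Sat(EG (EX A[error U (busy ∧ ¬error)])) = {Halt, Req, Retry, Wait, Check}
Err ∉ Sat(EG (EX A[error U (busy ∧ ¬error)])) = {Halt, Req, Retry, Wait, Check}, so the formula does not hold at Err.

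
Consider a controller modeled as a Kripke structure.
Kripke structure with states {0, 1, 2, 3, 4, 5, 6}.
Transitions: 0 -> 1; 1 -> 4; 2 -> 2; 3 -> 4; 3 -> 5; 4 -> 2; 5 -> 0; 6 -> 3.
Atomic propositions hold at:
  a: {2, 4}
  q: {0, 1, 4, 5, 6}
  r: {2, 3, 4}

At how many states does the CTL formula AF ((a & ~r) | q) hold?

Sat(~r) = {0, 1, 5, 6}
Sat(a & ~r) = ∅
Sat((a & ~r) | q) = {0, 1, 4, 5, 6}
AF ((a & ~r) | q): least fixpoint, start Z0 = {0, 1, 4, 5, 6}, add states with every successor in Z. Z1 = {0, 1, 3, 4, 5, 6}; fixed.
Sat(AF ((a & ~r) | q)) = {0, 1, 3, 4, 5, 6}
|Sat(AF ((a & ~r) | q))| = |{0, 1, 3, 4, 5, 6}| = 6.

6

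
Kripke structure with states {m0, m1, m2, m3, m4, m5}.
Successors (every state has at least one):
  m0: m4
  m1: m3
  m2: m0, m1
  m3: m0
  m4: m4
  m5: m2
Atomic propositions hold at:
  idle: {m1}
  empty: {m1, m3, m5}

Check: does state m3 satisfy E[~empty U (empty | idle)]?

Yes

Sat(~empty) = {m0, m2, m4}
Sat(empty | idle) = {m1, m3, m5}
E[~empty U (empty | idle)]: least fixpoint, start Z0 = Sat((empty | idle)) = {m1, m3, m5}, add states in Sat(~empty) with some successor in Z. Z1 = {m1, m2, m3, m5}; fixed.
Sat(E[~empty U (empty | idle)]) = {m1, m2, m3, m5}
m3 ∈ Sat(E[~empty U (empty | idle)]) = {m1, m2, m3, m5}, so the formula holds at m3.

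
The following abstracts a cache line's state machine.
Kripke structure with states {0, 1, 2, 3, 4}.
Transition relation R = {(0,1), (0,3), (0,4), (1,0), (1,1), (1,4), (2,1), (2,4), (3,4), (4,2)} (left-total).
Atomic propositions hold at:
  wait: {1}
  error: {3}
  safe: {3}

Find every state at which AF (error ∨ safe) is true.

Sat(error ∨ safe) = {3}
AF (error ∨ safe): least fixpoint, start Z0 = {3}, add states with every successor in Z. Already a fixed point.
Sat(AF (error ∨ safe)) = {3}

{3}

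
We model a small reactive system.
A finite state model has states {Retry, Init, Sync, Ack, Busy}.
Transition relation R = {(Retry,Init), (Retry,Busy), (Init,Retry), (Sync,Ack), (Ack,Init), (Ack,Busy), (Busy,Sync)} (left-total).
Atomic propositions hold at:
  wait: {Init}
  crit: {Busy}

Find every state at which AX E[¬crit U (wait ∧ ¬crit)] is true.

Sat(¬crit) = {Retry, Init, Sync, Ack}
Sat(wait ∧ ¬crit) = {Init}
E[¬crit U (wait ∧ ¬crit)]: least fixpoint, start Z0 = Sat((wait ∧ ¬crit)) = {Init}, add states in Sat(¬crit) with some successor in Z. Z1 = {Retry, Init, Ack}; Z2 = {Retry, Init, Sync, Ack}; fixed.
Sat(E[¬crit U (wait ∧ ¬crit)]) = {Retry, Init, Sync, Ack}
Sat(AX E[¬crit U (wait ∧ ¬crit)]) = {s : every successor in {Retry, Init, Sync, Ack}} = {Init, Sync, Busy}

{Init, Sync, Busy}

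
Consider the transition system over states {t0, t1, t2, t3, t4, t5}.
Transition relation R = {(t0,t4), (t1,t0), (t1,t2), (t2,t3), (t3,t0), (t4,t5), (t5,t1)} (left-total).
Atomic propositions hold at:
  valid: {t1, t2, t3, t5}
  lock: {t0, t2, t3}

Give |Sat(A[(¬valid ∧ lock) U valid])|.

Sat(¬valid) = {t0, t4}
Sat(¬valid ∧ lock) = {t0}
A[(¬valid ∧ lock) U valid]: least fixpoint, start Z0 = Sat(valid) = {t1, t2, t3, t5}, add states in Sat(¬valid ∧ lock) with every successor in Z. Already a fixed point.
Sat(A[(¬valid ∧ lock) U valid]) = {t1, t2, t3, t5}
|Sat(A[(¬valid ∧ lock) U valid])| = |{t1, t2, t3, t5}| = 4.

4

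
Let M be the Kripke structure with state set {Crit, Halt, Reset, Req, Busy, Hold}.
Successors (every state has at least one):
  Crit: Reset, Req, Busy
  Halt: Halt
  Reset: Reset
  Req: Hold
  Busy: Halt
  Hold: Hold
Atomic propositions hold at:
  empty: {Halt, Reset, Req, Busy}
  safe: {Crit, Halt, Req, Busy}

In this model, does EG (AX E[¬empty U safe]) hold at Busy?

Yes

Sat(¬empty) = {Crit, Hold}
E[¬empty U safe]: least fixpoint, start Z0 = Sat(safe) = {Crit, Halt, Req, Busy}, add states in Sat(¬empty) with some successor in Z. Already a fixed point.
Sat(E[¬empty U safe]) = {Crit, Halt, Req, Busy}
Sat(AX E[¬empty U safe]) = {s : every successor in {Crit, Halt, Req, Busy}} = {Halt, Busy}
EG (AX E[¬empty U safe]): greatest fixpoint, start Z0 = {Halt, Busy}, keep only states in Sat with some successor in Z. Already a fixed point.
Sat(EG (AX E[¬empty U safe])) = {Halt, Busy}
Busy ∈ Sat(EG (AX E[¬empty U safe])) = {Halt, Busy}, so the formula holds at Busy.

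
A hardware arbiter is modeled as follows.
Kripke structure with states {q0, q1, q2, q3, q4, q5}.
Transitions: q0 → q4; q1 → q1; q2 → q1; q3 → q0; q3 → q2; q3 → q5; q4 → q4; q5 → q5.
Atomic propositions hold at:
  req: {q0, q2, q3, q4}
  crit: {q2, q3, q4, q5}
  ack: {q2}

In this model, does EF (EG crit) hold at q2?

No

EG crit: greatest fixpoint, start Z0 = {q2, q3, q4, q5}, keep only states in Sat with some successor in Z. Z1 = {q3, q4, q5}; fixed.
Sat(EG crit) = {q3, q4, q5}
EF (EG crit): least fixpoint, start Z0 = {q3, q4, q5}, add states with some successor in Z. Z1 = {q0, q3, q4, q5}; fixed.
Sat(EF (EG crit)) = {q0, q3, q4, q5}
q2 ∉ Sat(EF (EG crit)) = {q0, q3, q4, q5}, so the formula does not hold at q2.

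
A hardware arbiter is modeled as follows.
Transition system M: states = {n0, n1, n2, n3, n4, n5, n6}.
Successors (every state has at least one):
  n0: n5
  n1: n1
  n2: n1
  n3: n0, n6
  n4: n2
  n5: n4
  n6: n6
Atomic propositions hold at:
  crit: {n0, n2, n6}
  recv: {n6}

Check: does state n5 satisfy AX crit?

Sat(AX crit) = {s : every successor in {n0, n2, n6}} = {n3, n4, n6}
n5 ∉ Sat(AX crit) = {n3, n4, n6}, so the formula does not hold at n5.

No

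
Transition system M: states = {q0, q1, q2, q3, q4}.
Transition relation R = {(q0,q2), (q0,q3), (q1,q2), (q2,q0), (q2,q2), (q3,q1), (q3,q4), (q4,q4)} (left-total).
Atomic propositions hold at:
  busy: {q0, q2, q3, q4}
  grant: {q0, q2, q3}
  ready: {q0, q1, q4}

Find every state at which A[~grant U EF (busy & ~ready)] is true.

Sat(~grant) = {q1, q4}
Sat(~ready) = {q2, q3}
Sat(busy & ~ready) = {q2, q3}
EF (busy & ~ready): least fixpoint, start Z0 = {q2, q3}, add states with some successor in Z. Z1 = {q0, q1, q2, q3}; fixed.
Sat(EF (busy & ~ready)) = {q0, q1, q2, q3}
A[~grant U EF (busy & ~ready)]: least fixpoint, start Z0 = Sat(EF (busy & ~ready)) = {q0, q1, q2, q3}, add states in Sat(~grant) with every successor in Z. Already a fixed point.
Sat(A[~grant U EF (busy & ~ready)]) = {q0, q1, q2, q3}

{q0, q1, q2, q3}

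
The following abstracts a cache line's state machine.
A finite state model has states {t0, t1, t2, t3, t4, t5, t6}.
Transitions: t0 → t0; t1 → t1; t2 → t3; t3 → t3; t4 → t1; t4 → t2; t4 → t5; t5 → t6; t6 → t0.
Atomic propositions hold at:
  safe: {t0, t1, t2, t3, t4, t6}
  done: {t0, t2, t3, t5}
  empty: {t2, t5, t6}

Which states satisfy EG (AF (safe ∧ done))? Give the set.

{t0, t2, t3, t5, t6}

Sat(safe ∧ done) = {t0, t2, t3}
AF (safe ∧ done): least fixpoint, start Z0 = {t0, t2, t3}, add states with every successor in Z. Z1 = {t0, t2, t3, t6}; Z2 = {t0, t2, t3, t5, t6}; fixed.
Sat(AF (safe ∧ done)) = {t0, t2, t3, t5, t6}
EG (AF (safe ∧ done)): greatest fixpoint, start Z0 = {t0, t2, t3, t5, t6}, keep only states in Sat with some successor in Z. Already a fixed point.
Sat(EG (AF (safe ∧ done))) = {t0, t2, t3, t5, t6}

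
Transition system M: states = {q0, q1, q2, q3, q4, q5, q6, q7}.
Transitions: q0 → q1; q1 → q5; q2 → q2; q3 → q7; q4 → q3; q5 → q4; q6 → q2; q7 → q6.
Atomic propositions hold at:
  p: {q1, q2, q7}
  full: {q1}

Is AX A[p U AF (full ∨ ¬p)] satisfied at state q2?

Sat(¬p) = {q0, q3, q4, q5, q6}
Sat(full ∨ ¬p) = {q0, q1, q3, q4, q5, q6}
AF (full ∨ ¬p): least fixpoint, start Z0 = {q0, q1, q3, q4, q5, q6}, add states with every successor in Z. Z1 = {q0, q1, q3, q4, q5, q6, q7}; fixed.
Sat(AF (full ∨ ¬p)) = {q0, q1, q3, q4, q5, q6, q7}
A[p U AF (full ∨ ¬p)]: least fixpoint, start Z0 = Sat(AF (full ∨ ¬p)) = {q0, q1, q3, q4, q5, q6, q7}, add states in Sat(p) with every successor in Z. Already a fixed point.
Sat(A[p U AF (full ∨ ¬p)]) = {q0, q1, q3, q4, q5, q6, q7}
Sat(AX A[p U AF (full ∨ ¬p)]) = {s : every successor in {q0, q1, q3, q4, q5, q6, q7}} = {q0, q1, q3, q4, q5, q7}
q2 ∉ Sat(AX A[p U AF (full ∨ ¬p)]) = {q0, q1, q3, q4, q5, q7}, so the formula does not hold at q2.

No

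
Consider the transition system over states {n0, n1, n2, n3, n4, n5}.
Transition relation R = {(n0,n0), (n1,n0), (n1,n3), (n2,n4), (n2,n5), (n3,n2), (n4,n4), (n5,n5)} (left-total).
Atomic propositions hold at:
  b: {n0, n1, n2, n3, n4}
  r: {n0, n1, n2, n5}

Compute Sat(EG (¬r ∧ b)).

Sat(¬r) = {n3, n4}
Sat(¬r ∧ b) = {n3, n4}
EG (¬r ∧ b): greatest fixpoint, start Z0 = {n3, n4}, keep only states in Sat with some successor in Z. Z1 = {n4}; fixed.
Sat(EG (¬r ∧ b)) = {n4}

{n4}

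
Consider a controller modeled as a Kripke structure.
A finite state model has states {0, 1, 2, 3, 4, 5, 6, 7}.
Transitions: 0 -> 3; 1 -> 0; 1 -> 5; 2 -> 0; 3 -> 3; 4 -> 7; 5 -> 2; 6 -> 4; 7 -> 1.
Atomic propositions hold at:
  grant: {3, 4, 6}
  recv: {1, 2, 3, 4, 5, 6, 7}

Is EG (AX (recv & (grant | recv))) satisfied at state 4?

No

Sat(grant | recv) = {1, 2, 3, 4, 5, 6, 7}
Sat(recv & (grant | recv)) = {1, 2, 3, 4, 5, 6, 7}
Sat(AX (recv & (grant | recv))) = {s : every successor in {1, 2, 3, 4, 5, 6, 7}} = {0, 3, 4, 5, 6, 7}
EG (AX (recv & (grant | recv))): greatest fixpoint, start Z0 = {0, 3, 4, 5, 6, 7}, keep only states in Sat with some successor in Z. Z1 = {0, 3, 4, 6}; Z2 = {0, 3, 6}; Z3 = {0, 3}; fixed.
Sat(EG (AX (recv & (grant | recv)))) = {0, 3}
4 ∉ Sat(EG (AX (recv & (grant | recv)))) = {0, 3}, so the formula does not hold at 4.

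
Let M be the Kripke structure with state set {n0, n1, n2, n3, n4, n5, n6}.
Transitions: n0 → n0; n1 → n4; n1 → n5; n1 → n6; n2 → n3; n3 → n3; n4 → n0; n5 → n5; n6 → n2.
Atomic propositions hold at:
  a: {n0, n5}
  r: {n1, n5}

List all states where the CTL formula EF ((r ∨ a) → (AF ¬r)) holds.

Sat(r ∨ a) = {n0, n1, n5}
Sat(¬r) = {n0, n2, n3, n4, n6}
AF ¬r: least fixpoint, start Z0 = {n0, n2, n3, n4, n6}, add states with every successor in Z. Already a fixed point.
Sat(AF ¬r) = {n0, n2, n3, n4, n6}
Sat((r ∨ a) → (AF ¬r)) = {n0, n2, n3, n4, n6}
EF ((r ∨ a) → (AF ¬r)): least fixpoint, start Z0 = {n0, n2, n3, n4, n6}, add states with some successor in Z. Z1 = {n0, n1, n2, n3, n4, n6}; fixed.
Sat(EF ((r ∨ a) → (AF ¬r))) = {n0, n1, n2, n3, n4, n6}

{n0, n1, n2, n3, n4, n6}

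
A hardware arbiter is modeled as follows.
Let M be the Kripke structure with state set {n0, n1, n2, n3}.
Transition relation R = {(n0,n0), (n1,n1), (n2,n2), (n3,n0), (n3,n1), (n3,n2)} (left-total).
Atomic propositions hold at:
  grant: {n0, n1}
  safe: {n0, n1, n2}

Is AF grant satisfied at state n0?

AF grant: least fixpoint, start Z0 = {n0, n1}, add states with every successor in Z. Already a fixed point.
Sat(AF grant) = {n0, n1}
n0 ∈ Sat(AF grant) = {n0, n1}, so the formula holds at n0.

Yes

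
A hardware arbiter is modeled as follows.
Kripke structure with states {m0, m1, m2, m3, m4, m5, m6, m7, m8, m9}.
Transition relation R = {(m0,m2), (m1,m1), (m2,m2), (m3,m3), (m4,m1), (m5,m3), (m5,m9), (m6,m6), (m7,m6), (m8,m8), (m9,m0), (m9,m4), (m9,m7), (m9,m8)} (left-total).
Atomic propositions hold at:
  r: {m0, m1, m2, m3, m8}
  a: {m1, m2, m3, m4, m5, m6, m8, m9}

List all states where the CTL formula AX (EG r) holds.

{m0, m1, m2, m3, m4, m8}

EG r: greatest fixpoint, start Z0 = {m0, m1, m2, m3, m8}, keep only states in Sat with some successor in Z. Already a fixed point.
Sat(EG r) = {m0, m1, m2, m3, m8}
Sat(AX (EG r)) = {s : every successor in {m0, m1, m2, m3, m8}} = {m0, m1, m2, m3, m4, m8}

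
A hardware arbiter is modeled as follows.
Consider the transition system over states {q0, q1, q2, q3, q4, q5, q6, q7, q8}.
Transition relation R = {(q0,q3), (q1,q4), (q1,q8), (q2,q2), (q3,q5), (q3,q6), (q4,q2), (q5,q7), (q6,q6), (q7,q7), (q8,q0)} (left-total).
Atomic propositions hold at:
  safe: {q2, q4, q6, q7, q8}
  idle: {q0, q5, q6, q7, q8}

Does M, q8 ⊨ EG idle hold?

No

EG idle: greatest fixpoint, start Z0 = {q0, q5, q6, q7, q8}, keep only states in Sat with some successor in Z. Z1 = {q5, q6, q7, q8}; Z2 = {q5, q6, q7}; fixed.
Sat(EG idle) = {q5, q6, q7}
q8 ∉ Sat(EG idle) = {q5, q6, q7}, so the formula does not hold at q8.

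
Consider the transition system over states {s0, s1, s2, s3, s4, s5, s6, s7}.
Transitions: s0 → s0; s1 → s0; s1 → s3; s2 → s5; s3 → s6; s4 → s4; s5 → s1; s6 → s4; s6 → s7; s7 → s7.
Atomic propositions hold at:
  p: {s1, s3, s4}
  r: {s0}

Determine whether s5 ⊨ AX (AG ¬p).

Sat(¬p) = {s0, s2, s5, s6, s7}
AG ¬p: greatest fixpoint, start Z0 = {s0, s2, s5, s6, s7}, keep only states in Sat with every successor in Z. Z1 = {s0, s2, s7}; Z2 = {s0, s7}; fixed.
Sat(AG ¬p) = {s0, s7}
Sat(AX (AG ¬p)) = {s : every successor in {s0, s7}} = {s0, s7}
s5 ∉ Sat(AX (AG ¬p)) = {s0, s7}, so the formula does not hold at s5.

No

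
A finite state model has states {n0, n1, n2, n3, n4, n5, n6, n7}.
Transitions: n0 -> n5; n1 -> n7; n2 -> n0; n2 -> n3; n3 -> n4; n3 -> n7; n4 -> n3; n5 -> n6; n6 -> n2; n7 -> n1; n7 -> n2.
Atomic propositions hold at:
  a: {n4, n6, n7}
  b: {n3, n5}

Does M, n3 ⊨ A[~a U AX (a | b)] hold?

Yes

Sat(~a) = {n0, n1, n2, n3, n5}
Sat(a | b) = {n3, n4, n5, n6, n7}
Sat(AX (a | b)) = {s : every successor in {n3, n4, n5, n6, n7}} = {n0, n1, n3, n4, n5}
A[~a U AX (a | b)]: least fixpoint, start Z0 = Sat(AX (a | b)) = {n0, n1, n3, n4, n5}, add states in Sat(~a) with every successor in Z. Z1 = {n0, n1, n2, n3, n4, n5}; fixed.
Sat(A[~a U AX (a | b)]) = {n0, n1, n2, n3, n4, n5}
n3 ∈ Sat(A[~a U AX (a | b)]) = {n0, n1, n2, n3, n4, n5}, so the formula holds at n3.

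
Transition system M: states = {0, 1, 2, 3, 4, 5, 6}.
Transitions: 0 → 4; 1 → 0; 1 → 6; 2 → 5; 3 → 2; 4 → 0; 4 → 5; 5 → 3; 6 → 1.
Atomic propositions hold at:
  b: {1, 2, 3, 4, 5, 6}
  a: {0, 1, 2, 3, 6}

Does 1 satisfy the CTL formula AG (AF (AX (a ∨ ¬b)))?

Sat(¬b) = {0}
Sat(a ∨ ¬b) = {0, 1, 2, 3, 6}
Sat(AX (a ∨ ¬b)) = {s : every successor in {0, 1, 2, 3, 6}} = {1, 3, 5, 6}
AF (AX (a ∨ ¬b)): least fixpoint, start Z0 = {1, 3, 5, 6}, add states with every successor in Z. Z1 = {1, 2, 3, 5, 6}; fixed.
Sat(AF (AX (a ∨ ¬b))) = {1, 2, 3, 5, 6}
AG (AF (AX (a ∨ ¬b))): greatest fixpoint, start Z0 = {1, 2, 3, 5, 6}, keep only states in Sat with every successor in Z. Z1 = {2, 3, 5, 6}; Z2 = {2, 3, 5}; fixed.
Sat(AG (AF (AX (a ∨ ¬b)))) = {2, 3, 5}
1 ∉ Sat(AG (AF (AX (a ∨ ¬b)))) = {2, 3, 5}, so the formula does not hold at 1.

No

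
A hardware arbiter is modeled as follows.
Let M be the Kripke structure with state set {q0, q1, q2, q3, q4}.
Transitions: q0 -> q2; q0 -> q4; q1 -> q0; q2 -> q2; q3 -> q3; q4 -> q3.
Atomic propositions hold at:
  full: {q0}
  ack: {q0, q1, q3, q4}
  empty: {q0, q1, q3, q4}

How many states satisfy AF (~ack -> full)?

4

Sat(~ack) = {q2}
Sat(~ack -> full) = {q0, q1, q3, q4}
AF (~ack -> full): least fixpoint, start Z0 = {q0, q1, q3, q4}, add states with every successor in Z. Already a fixed point.
Sat(AF (~ack -> full)) = {q0, q1, q3, q4}
|Sat(AF (~ack -> full))| = |{q0, q1, q3, q4}| = 4.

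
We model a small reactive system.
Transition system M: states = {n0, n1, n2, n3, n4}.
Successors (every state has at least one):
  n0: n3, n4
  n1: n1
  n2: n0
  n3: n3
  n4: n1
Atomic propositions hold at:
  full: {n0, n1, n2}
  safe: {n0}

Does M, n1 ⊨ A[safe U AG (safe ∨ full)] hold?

Yes

Sat(safe ∨ full) = {n0, n1, n2}
AG (safe ∨ full): greatest fixpoint, start Z0 = {n0, n1, n2}, keep only states in Sat with every successor in Z. Z1 = {n1, n2}; Z2 = {n1}; fixed.
Sat(AG (safe ∨ full)) = {n1}
A[safe U AG (safe ∨ full)]: least fixpoint, start Z0 = Sat(AG (safe ∨ full)) = {n1}, add states in Sat(safe) with every successor in Z. Already a fixed point.
Sat(A[safe U AG (safe ∨ full)]) = {n1}
n1 ∈ Sat(A[safe U AG (safe ∨ full)]) = {n1}, so the formula holds at n1.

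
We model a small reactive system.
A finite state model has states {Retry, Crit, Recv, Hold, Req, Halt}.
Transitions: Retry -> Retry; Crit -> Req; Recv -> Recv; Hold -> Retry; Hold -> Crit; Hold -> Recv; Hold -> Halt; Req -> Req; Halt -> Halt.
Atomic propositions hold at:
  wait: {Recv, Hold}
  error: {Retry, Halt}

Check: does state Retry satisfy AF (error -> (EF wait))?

EF wait: least fixpoint, start Z0 = {Recv, Hold}, add states with some successor in Z. Already a fixed point.
Sat(EF wait) = {Recv, Hold}
Sat(error -> (EF wait)) = {Crit, Recv, Hold, Req}
AF (error -> (EF wait)): least fixpoint, start Z0 = {Crit, Recv, Hold, Req}, add states with every successor in Z. Already a fixed point.
Sat(AF (error -> (EF wait))) = {Crit, Recv, Hold, Req}
Retry ∉ Sat(AF (error -> (EF wait))) = {Crit, Recv, Hold, Req}, so the formula does not hold at Retry.

No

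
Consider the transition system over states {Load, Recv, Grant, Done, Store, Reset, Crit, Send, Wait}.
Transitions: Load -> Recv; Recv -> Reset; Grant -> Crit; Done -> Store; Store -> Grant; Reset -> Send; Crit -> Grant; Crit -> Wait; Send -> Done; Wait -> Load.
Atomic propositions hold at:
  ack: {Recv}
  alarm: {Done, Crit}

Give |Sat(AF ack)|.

3

AF ack: least fixpoint, start Z0 = {Recv}, add states with every successor in Z. Z1 = {Load, Recv}; Z2 = {Load, Recv, Wait}; fixed.
Sat(AF ack) = {Load, Recv, Wait}
|Sat(AF ack)| = |{Load, Recv, Wait}| = 3.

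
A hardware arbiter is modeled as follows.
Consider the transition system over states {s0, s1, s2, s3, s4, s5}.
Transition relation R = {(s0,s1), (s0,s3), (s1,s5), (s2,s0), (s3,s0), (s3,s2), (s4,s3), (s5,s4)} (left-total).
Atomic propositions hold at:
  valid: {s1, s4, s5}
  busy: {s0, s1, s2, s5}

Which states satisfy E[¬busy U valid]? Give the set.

{s1, s4, s5}

Sat(¬busy) = {s3, s4}
E[¬busy U valid]: least fixpoint, start Z0 = Sat(valid) = {s1, s4, s5}, add states in Sat(¬busy) with some successor in Z. Already a fixed point.
Sat(E[¬busy U valid]) = {s1, s4, s5}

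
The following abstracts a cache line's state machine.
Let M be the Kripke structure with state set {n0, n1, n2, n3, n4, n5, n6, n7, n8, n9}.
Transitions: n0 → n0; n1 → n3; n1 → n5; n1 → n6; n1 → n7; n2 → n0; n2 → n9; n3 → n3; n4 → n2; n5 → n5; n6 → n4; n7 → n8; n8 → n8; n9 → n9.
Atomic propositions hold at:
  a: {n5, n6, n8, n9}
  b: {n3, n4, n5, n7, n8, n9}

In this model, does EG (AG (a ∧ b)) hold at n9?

Yes

Sat(a ∧ b) = {n5, n8, n9}
AG (a ∧ b): greatest fixpoint, start Z0 = {n5, n8, n9}, keep only states in Sat with every successor in Z. Already a fixed point.
Sat(AG (a ∧ b)) = {n5, n8, n9}
EG (AG (a ∧ b)): greatest fixpoint, start Z0 = {n5, n8, n9}, keep only states in Sat with some successor in Z. Already a fixed point.
Sat(EG (AG (a ∧ b))) = {n5, n8, n9}
n9 ∈ Sat(EG (AG (a ∧ b))) = {n5, n8, n9}, so the formula holds at n9.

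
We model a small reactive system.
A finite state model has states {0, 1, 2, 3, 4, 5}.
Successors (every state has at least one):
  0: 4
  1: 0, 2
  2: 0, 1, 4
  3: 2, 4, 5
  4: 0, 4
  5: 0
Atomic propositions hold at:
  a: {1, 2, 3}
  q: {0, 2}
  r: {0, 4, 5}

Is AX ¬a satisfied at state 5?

Sat(¬a) = {0, 4, 5}
Sat(AX ¬a) = {s : every successor in {0, 4, 5}} = {0, 4, 5}
5 ∈ Sat(AX ¬a) = {0, 4, 5}, so the formula holds at 5.

Yes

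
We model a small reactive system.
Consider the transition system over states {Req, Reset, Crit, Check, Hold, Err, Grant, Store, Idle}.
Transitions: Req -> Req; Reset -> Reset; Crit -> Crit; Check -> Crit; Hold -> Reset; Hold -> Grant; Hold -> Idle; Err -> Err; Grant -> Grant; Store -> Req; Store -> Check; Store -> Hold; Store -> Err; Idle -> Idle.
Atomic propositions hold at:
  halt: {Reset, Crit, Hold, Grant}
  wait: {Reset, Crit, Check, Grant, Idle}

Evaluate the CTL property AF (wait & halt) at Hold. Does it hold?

No

Sat(wait & halt) = {Reset, Crit, Grant}
AF (wait & halt): least fixpoint, start Z0 = {Reset, Crit, Grant}, add states with every successor in Z. Z1 = {Reset, Crit, Check, Grant}; fixed.
Sat(AF (wait & halt)) = {Reset, Crit, Check, Grant}
Hold ∉ Sat(AF (wait & halt)) = {Reset, Crit, Check, Grant}, so the formula does not hold at Hold.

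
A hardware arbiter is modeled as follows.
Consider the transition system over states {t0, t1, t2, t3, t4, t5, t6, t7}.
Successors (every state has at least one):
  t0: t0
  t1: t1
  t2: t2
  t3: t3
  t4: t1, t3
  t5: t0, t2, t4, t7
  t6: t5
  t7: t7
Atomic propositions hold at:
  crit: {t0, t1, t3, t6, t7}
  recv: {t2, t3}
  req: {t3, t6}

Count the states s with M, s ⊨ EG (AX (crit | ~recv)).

5

Sat(~recv) = {t0, t1, t4, t5, t6, t7}
Sat(crit | ~recv) = {t0, t1, t3, t4, t5, t6, t7}
Sat(AX (crit | ~recv)) = {s : every successor in {t0, t1, t3, t4, t5, t6, t7}} = {t0, t1, t3, t4, t6, t7}
EG (AX (crit | ~recv)): greatest fixpoint, start Z0 = {t0, t1, t3, t4, t6, t7}, keep only states in Sat with some successor in Z. Z1 = {t0, t1, t3, t4, t7}; fixed.
Sat(EG (AX (crit | ~recv))) = {t0, t1, t3, t4, t7}
|Sat(EG (AX (crit | ~recv)))| = |{t0, t1, t3, t4, t7}| = 5.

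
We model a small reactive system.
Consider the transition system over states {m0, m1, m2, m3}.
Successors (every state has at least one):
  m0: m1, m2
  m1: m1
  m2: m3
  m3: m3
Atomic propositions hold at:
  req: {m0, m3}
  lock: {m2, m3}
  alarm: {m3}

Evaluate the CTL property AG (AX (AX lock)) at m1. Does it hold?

No

Sat(AX lock) = {s : every successor in {m2, m3}} = {m2, m3}
Sat(AX (AX lock)) = {s : every successor in {m2, m3}} = {m2, m3}
AG (AX (AX lock)): greatest fixpoint, start Z0 = {m2, m3}, keep only states in Sat with every successor in Z. Already a fixed point.
Sat(AG (AX (AX lock))) = {m2, m3}
m1 ∉ Sat(AG (AX (AX lock))) = {m2, m3}, so the formula does not hold at m1.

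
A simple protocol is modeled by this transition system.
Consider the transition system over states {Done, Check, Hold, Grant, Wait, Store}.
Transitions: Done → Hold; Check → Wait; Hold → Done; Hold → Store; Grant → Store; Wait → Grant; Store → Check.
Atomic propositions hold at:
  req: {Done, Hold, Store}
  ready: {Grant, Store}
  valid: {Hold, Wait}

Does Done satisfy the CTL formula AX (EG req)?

EG req: greatest fixpoint, start Z0 = {Done, Hold, Store}, keep only states in Sat with some successor in Z. Z1 = {Done, Hold}; fixed.
Sat(EG req) = {Done, Hold}
Sat(AX (EG req)) = {s : every successor in {Done, Hold}} = {Done}
Done ∈ Sat(AX (EG req)) = {Done}, so the formula holds at Done.

Yes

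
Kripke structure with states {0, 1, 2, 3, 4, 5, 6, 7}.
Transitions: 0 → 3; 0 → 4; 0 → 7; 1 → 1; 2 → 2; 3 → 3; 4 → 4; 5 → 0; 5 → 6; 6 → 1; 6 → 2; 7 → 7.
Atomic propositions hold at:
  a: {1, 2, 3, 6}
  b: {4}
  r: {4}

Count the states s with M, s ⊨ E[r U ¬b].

Sat(¬b) = {0, 1, 2, 3, 5, 6, 7}
E[r U ¬b]: least fixpoint, start Z0 = Sat(¬b) = {0, 1, 2, 3, 5, 6, 7}, add states in Sat(r) with some successor in Z. Already a fixed point.
Sat(E[r U ¬b]) = {0, 1, 2, 3, 5, 6, 7}
|Sat(E[r U ¬b])| = |{0, 1, 2, 3, 5, 6, 7}| = 7.

7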